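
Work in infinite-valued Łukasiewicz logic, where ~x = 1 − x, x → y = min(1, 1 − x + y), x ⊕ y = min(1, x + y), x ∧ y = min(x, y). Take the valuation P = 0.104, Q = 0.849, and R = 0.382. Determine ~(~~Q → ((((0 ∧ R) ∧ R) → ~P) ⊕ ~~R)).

0.000

~Q = 1 − 0.849 = 0.151
~~Q = 1 − 0.151 = 0.849
0 ∧ R = min(0.000, 0.382) = 0.000
(0 ∧ R) ∧ R = min(0.000, 0.382) = 0.000
~P = 1 − 0.104 = 0.896
((0 ∧ R) ∧ R) → ~P = min(1, 1 − 0.000 + 0.896) = min(1, 1.896) = 1.000
~R = 1 − 0.382 = 0.618
~~R = 1 − 0.618 = 0.382
(((0 ∧ R) ∧ R) → ~P) ⊕ ~~R = min(1, 1.000 + 0.382) = min(1, 1.382) = 1.000
~~Q → ((((0 ∧ R) ∧ R) → ~P) ⊕ ~~R) = min(1, 1 − 0.849 + 1.000) = min(1, 1.151) = 1.000
~(~~Q → ((((0 ∧ R) ∧ R) → ~P) ⊕ ~~R)) = 1 − 1.000 = 0.000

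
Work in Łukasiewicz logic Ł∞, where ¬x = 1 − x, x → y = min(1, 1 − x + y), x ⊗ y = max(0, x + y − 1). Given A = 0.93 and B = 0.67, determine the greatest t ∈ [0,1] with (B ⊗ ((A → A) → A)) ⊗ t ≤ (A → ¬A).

A → A = min(1, 1 − 0.93 + 0.93) = min(1, 1.00) = 1.00
(A → A) → A = min(1, 1 − 1.00 + 0.93) = min(1, 0.93) = 0.93
B ⊗ ((A → A) → A) = max(0, 0.67 + 0.93 − 1) = max(0, 0.60) = 0.60
So the left factor is B ⊗ ((A → A) → A) = 0.60.
¬A = 1 − 0.93 = 0.07
A → ¬A = min(1, 1 − 0.93 + 0.07) = min(1, 0.14) = 0.14
So the right-hand bound is A → ¬A = 0.14.
The residuum of the Łukasiewicz t-norm gives the supremum: min(1, 1 − 0.60 + 0.14).
1 − 0.60 + 0.14 = 0.54, so t = min(1, 0.54) = 0.54.
Check: 0.60 ⊗ 0.54 = max(0, 0.14) = 0.14 ≤ 0.14.

0.54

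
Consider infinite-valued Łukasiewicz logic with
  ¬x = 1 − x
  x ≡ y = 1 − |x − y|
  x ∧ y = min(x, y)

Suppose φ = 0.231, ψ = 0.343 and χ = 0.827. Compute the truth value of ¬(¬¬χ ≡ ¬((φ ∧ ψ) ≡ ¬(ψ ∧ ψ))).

¬χ = 1 − 0.827 = 0.173
¬¬χ = 1 − 0.173 = 0.827
φ ∧ ψ = min(0.231, 0.343) = 0.231
ψ ∧ ψ = min(0.343, 0.343) = 0.343
¬(ψ ∧ ψ) = 1 − 0.343 = 0.657
(φ ∧ ψ) ≡ ¬(ψ ∧ ψ) = 1 − |0.231 − 0.657| = 1 − 0.426 = 0.574
¬((φ ∧ ψ) ≡ ¬(ψ ∧ ψ)) = 1 − 0.574 = 0.426
¬¬χ ≡ ¬((φ ∧ ψ) ≡ ¬(ψ ∧ ψ)) = 1 − |0.827 − 0.426| = 1 − 0.401 = 0.599
¬(¬¬χ ≡ ¬((φ ∧ ψ) ≡ ¬(ψ ∧ ψ))) = 1 − 0.599 = 0.401

0.401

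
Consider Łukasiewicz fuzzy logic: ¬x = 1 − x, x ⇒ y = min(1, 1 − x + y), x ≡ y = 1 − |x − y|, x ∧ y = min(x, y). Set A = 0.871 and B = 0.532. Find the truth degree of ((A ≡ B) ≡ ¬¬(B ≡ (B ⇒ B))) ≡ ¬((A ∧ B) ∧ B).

0.597

A ≡ B = 1 − |0.871 − 0.532| = 1 − 0.339 = 0.661
B ⇒ B = min(1, 1 − 0.532 + 0.532) = min(1, 1.000) = 1.000
B ≡ (B ⇒ B) = 1 − |0.532 − 1.000| = 1 − 0.468 = 0.532
¬(B ≡ (B ⇒ B)) = 1 − 0.532 = 0.468
¬¬(B ≡ (B ⇒ B)) = 1 − 0.468 = 0.532
(A ≡ B) ≡ ¬¬(B ≡ (B ⇒ B)) = 1 − |0.661 − 0.532| = 1 − 0.129 = 0.871
A ∧ B = min(0.871, 0.532) = 0.532
(A ∧ B) ∧ B = min(0.532, 0.532) = 0.532
¬((A ∧ B) ∧ B) = 1 − 0.532 = 0.468
((A ≡ B) ≡ ¬¬(B ≡ (B ⇒ B))) ≡ ¬((A ∧ B) ∧ B) = 1 − |0.871 − 0.468| = 1 − 0.403 = 0.597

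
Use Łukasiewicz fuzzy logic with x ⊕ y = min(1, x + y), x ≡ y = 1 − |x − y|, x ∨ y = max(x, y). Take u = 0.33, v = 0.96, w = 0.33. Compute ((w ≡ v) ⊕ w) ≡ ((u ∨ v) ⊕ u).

0.70

w ≡ v = 1 − |0.33 − 0.96| = 1 − 0.63 = 0.37
(w ≡ v) ⊕ w = min(1, 0.37 + 0.33) = min(1, 0.70) = 0.70
u ∨ v = max(0.33, 0.96) = 0.96
(u ∨ v) ⊕ u = min(1, 0.96 + 0.33) = min(1, 1.29) = 1.00
((w ≡ v) ⊕ w) ≡ ((u ∨ v) ⊕ u) = 1 − |0.70 − 1.00| = 1 − 0.30 = 0.70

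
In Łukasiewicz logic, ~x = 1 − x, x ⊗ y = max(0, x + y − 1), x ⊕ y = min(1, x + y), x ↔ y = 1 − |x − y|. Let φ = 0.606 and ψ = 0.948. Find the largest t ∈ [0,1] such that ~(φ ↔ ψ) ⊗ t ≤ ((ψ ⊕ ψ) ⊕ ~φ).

φ ↔ ψ = 1 − |0.606 − 0.948| = 1 − 0.342 = 0.658
~(φ ↔ ψ) = 1 − 0.658 = 0.342
So the left factor is ~(φ ↔ ψ) = 0.342.
ψ ⊕ ψ = min(1, 0.948 + 0.948) = min(1, 1.896) = 1.000
~φ = 1 − 0.606 = 0.394
(ψ ⊕ ψ) ⊕ ~φ = min(1, 1.000 + 0.394) = min(1, 1.394) = 1.000
So the right-hand bound is (ψ ⊕ ψ) ⊕ ~φ = 1.000.
The residuum of the Łukasiewicz t-norm gives the supremum: min(1, 1 − 0.342 + 1.000).
1 − 0.342 + 1.000 = 1.658, so t = min(1, 1.658) = 1.000.
Check: 0.342 ⊗ 1.000 = max(0, 0.342) = 0.342 ≤ 1.000.

1.000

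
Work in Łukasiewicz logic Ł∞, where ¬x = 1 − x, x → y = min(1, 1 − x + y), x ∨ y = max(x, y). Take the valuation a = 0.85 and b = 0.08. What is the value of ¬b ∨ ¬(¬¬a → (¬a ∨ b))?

¬b = 1 − 0.08 = 0.92
¬a = 1 − 0.85 = 0.15
¬¬a = 1 − 0.15 = 0.85
¬a ∨ b = max(0.15, 0.08) = 0.15
¬¬a → (¬a ∨ b) = min(1, 1 − 0.85 + 0.15) = min(1, 0.30) = 0.30
¬(¬¬a → (¬a ∨ b)) = 1 − 0.30 = 0.70
¬b ∨ ¬(¬¬a → (¬a ∨ b)) = max(0.92, 0.70) = 0.92

0.92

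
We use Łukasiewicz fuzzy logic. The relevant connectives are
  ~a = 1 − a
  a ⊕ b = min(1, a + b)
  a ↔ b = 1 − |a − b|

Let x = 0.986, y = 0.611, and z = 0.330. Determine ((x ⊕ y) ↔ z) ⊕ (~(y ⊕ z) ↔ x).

0.403

x ⊕ y = min(1, 0.986 + 0.611) = min(1, 1.597) = 1.000
(x ⊕ y) ↔ z = 1 − |1.000 − 0.330| = 1 − 0.670 = 0.330
y ⊕ z = min(1, 0.611 + 0.330) = min(1, 0.941) = 0.941
~(y ⊕ z) = 1 − 0.941 = 0.059
~(y ⊕ z) ↔ x = 1 − |0.059 − 0.986| = 1 − 0.927 = 0.073
((x ⊕ y) ↔ z) ⊕ (~(y ⊕ z) ↔ x) = min(1, 0.330 + 0.073) = min(1, 0.403) = 0.403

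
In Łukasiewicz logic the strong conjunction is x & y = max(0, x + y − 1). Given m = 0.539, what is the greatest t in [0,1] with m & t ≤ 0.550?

The residuum of the Łukasiewicz t-norm gives the supremum: min(1, 1 − 0.539 + 0.550).
1 − 0.539 + 0.550 = 1.011, so t = min(1, 1.011) = 1.000.
Check: 0.539 & 1.000 = max(0, 0.539) = 0.539 ≤ 0.550.

1.000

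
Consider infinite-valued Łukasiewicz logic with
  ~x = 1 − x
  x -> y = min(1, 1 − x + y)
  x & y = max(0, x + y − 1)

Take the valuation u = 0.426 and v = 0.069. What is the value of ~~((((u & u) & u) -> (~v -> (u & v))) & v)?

u & u = max(0, 0.426 + 0.426 − 1) = max(0, -0.148) = 0.000
(u & u) & u = max(0, 0.000 + 0.426 − 1) = max(0, -0.574) = 0.000
~v = 1 − 0.069 = 0.931
u & v = max(0, 0.426 + 0.069 − 1) = max(0, -0.505) = 0.000
~v -> (u & v) = min(1, 1 − 0.931 + 0.000) = min(1, 0.069) = 0.069
((u & u) & u) -> (~v -> (u & v)) = min(1, 1 − 0.000 + 0.069) = min(1, 1.069) = 1.000
(((u & u) & u) -> (~v -> (u & v))) & v = max(0, 1.000 + 0.069 − 1) = max(0, 0.069) = 0.069
~((((u & u) & u) -> (~v -> (u & v))) & v) = 1 − 0.069 = 0.931
~~((((u & u) & u) -> (~v -> (u & v))) & v) = 1 − 0.931 = 0.069

0.069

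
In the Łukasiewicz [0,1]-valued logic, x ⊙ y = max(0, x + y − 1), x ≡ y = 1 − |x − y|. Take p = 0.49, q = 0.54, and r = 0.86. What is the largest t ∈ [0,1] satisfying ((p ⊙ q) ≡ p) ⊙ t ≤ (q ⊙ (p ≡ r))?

p ⊙ q = max(0, 0.49 + 0.54 − 1) = max(0, 0.03) = 0.03
(p ⊙ q) ≡ p = 1 − |0.03 − 0.49| = 1 − 0.46 = 0.54
So the left factor is (p ⊙ q) ≡ p = 0.54.
p ≡ r = 1 − |0.49 − 0.86| = 1 − 0.37 = 0.63
q ⊙ (p ≡ r) = max(0, 0.54 + 0.63 − 1) = max(0, 0.17) = 0.17
So the right-hand bound is q ⊙ (p ≡ r) = 0.17.
The residuum of the Łukasiewicz t-norm gives the supremum: min(1, 1 − 0.54 + 0.17).
1 − 0.54 + 0.17 = 0.63, so t = min(1, 0.63) = 0.63.
Check: 0.54 ⊙ 0.63 = max(0, 0.17) = 0.17 ≤ 0.17.

0.63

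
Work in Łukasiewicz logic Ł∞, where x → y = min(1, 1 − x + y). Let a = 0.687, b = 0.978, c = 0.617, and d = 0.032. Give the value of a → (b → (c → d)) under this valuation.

c → d = min(1, 1 − 0.617 + 0.032) = min(1, 0.415) = 0.415
b → (c → d) = min(1, 1 − 0.978 + 0.415) = min(1, 0.437) = 0.437
a → (b → (c → d)) = min(1, 1 − 0.687 + 0.437) = min(1, 0.750) = 0.750

0.750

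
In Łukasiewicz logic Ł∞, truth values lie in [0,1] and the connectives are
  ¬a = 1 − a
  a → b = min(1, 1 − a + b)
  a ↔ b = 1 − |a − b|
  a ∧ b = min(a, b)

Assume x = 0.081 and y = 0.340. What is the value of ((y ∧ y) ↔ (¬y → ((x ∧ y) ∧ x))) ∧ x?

0.081

y ∧ y = min(0.340, 0.340) = 0.340
¬y = 1 − 0.340 = 0.660
x ∧ y = min(0.081, 0.340) = 0.081
(x ∧ y) ∧ x = min(0.081, 0.081) = 0.081
¬y → ((x ∧ y) ∧ x) = min(1, 1 − 0.660 + 0.081) = min(1, 0.421) = 0.421
(y ∧ y) ↔ (¬y → ((x ∧ y) ∧ x)) = 1 − |0.340 − 0.421| = 1 − 0.081 = 0.919
((y ∧ y) ↔ (¬y → ((x ∧ y) ∧ x))) ∧ x = min(0.919, 0.081) = 0.081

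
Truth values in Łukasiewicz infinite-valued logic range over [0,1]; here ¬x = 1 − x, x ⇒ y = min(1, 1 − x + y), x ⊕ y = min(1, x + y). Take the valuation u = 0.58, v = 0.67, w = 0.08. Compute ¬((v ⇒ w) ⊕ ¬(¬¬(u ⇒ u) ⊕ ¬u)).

v ⇒ w = min(1, 1 − 0.67 + 0.08) = min(1, 0.41) = 0.41
u ⇒ u = min(1, 1 − 0.58 + 0.58) = min(1, 1.00) = 1.00
¬(u ⇒ u) = 1 − 1.00 = 0.00
¬¬(u ⇒ u) = 1 − 0.00 = 1.00
¬u = 1 − 0.58 = 0.42
¬¬(u ⇒ u) ⊕ ¬u = min(1, 1.00 + 0.42) = min(1, 1.42) = 1.00
¬(¬¬(u ⇒ u) ⊕ ¬u) = 1 − 1.00 = 0.00
(v ⇒ w) ⊕ ¬(¬¬(u ⇒ u) ⊕ ¬u) = min(1, 0.41 + 0.00) = min(1, 0.41) = 0.41
¬((v ⇒ w) ⊕ ¬(¬¬(u ⇒ u) ⊕ ¬u)) = 1 − 0.41 = 0.59

0.59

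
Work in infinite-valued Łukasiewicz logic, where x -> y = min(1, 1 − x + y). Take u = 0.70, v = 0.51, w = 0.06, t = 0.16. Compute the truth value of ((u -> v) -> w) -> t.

u -> v = min(1, 1 − 0.70 + 0.51) = min(1, 0.81) = 0.81
(u -> v) -> w = min(1, 1 − 0.81 + 0.06) = min(1, 0.25) = 0.25
((u -> v) -> w) -> t = min(1, 1 − 0.25 + 0.16) = min(1, 0.91) = 0.91

0.91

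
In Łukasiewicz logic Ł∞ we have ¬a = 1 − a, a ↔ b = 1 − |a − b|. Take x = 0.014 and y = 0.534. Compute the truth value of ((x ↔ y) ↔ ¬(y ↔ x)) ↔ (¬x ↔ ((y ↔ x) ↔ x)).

0.588

x ↔ y = 1 − |0.014 − 0.534| = 1 − 0.520 = 0.480
y ↔ x = 1 − |0.534 − 0.014| = 1 − 0.520 = 0.480
¬(y ↔ x) = 1 − 0.480 = 0.520
(x ↔ y) ↔ ¬(y ↔ x) = 1 − |0.480 − 0.520| = 1 − 0.040 = 0.960
¬x = 1 − 0.014 = 0.986
(y ↔ x) ↔ x = 1 − |0.480 − 0.014| = 1 − 0.466 = 0.534
¬x ↔ ((y ↔ x) ↔ x) = 1 − |0.986 − 0.534| = 1 − 0.452 = 0.548
((x ↔ y) ↔ ¬(y ↔ x)) ↔ (¬x ↔ ((y ↔ x) ↔ x)) = 1 − |0.960 − 0.548| = 1 − 0.412 = 0.588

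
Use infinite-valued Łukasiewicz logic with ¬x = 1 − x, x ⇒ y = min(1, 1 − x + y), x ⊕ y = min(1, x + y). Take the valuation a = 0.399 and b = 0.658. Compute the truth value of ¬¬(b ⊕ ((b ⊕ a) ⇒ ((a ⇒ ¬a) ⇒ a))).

1.000

b ⊕ a = min(1, 0.658 + 0.399) = min(1, 1.057) = 1.000
¬a = 1 − 0.399 = 0.601
a ⇒ ¬a = min(1, 1 − 0.399 + 0.601) = min(1, 1.202) = 1.000
(a ⇒ ¬a) ⇒ a = min(1, 1 − 1.000 + 0.399) = min(1, 0.399) = 0.399
(b ⊕ a) ⇒ ((a ⇒ ¬a) ⇒ a) = min(1, 1 − 1.000 + 0.399) = min(1, 0.399) = 0.399
b ⊕ ((b ⊕ a) ⇒ ((a ⇒ ¬a) ⇒ a)) = min(1, 0.658 + 0.399) = min(1, 1.057) = 1.000
¬(b ⊕ ((b ⊕ a) ⇒ ((a ⇒ ¬a) ⇒ a))) = 1 − 1.000 = 0.000
¬¬(b ⊕ ((b ⊕ a) ⇒ ((a ⇒ ¬a) ⇒ a))) = 1 − 0.000 = 1.000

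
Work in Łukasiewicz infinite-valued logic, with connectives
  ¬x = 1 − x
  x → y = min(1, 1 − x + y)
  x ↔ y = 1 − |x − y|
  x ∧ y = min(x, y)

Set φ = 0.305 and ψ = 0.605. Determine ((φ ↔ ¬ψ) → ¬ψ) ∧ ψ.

¬ψ = 1 − 0.605 = 0.395
φ ↔ ¬ψ = 1 − |0.305 − 0.395| = 1 − 0.090 = 0.910
(φ ↔ ¬ψ) → ¬ψ = min(1, 1 − 0.910 + 0.395) = min(1, 0.485) = 0.485
((φ ↔ ¬ψ) → ¬ψ) ∧ ψ = min(0.485, 0.605) = 0.485

0.485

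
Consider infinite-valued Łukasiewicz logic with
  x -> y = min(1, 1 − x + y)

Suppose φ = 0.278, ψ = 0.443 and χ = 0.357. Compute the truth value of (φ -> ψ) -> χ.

φ -> ψ = min(1, 1 − 0.278 + 0.443) = min(1, 1.165) = 1.000
(φ -> ψ) -> χ = min(1, 1 − 1.000 + 0.357) = min(1, 0.357) = 0.357

0.357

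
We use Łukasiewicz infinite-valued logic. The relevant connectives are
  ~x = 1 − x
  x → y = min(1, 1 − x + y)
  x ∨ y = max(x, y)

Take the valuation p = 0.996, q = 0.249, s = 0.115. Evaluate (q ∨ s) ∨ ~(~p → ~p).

q ∨ s = max(0.249, 0.115) = 0.249
~p = 1 − 0.996 = 0.004
~p → ~p = min(1, 1 − 0.004 + 0.004) = min(1, 1.000) = 1.000
~(~p → ~p) = 1 − 1.000 = 0.000
(q ∨ s) ∨ ~(~p → ~p) = max(0.249, 0.000) = 0.249

0.249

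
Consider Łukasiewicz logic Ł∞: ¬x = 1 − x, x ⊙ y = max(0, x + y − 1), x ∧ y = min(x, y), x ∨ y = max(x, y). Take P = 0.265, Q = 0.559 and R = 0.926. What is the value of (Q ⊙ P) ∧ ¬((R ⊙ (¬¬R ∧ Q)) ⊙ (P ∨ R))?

Q ⊙ P = max(0, 0.559 + 0.265 − 1) = max(0, -0.176) = 0.000
¬R = 1 − 0.926 = 0.074
¬¬R = 1 − 0.074 = 0.926
¬¬R ∧ Q = min(0.926, 0.559) = 0.559
R ⊙ (¬¬R ∧ Q) = max(0, 0.926 + 0.559 − 1) = max(0, 0.485) = 0.485
P ∨ R = max(0.265, 0.926) = 0.926
(R ⊙ (¬¬R ∧ Q)) ⊙ (P ∨ R) = max(0, 0.485 + 0.926 − 1) = max(0, 0.411) = 0.411
¬((R ⊙ (¬¬R ∧ Q)) ⊙ (P ∨ R)) = 1 − 0.411 = 0.589
(Q ⊙ P) ∧ ¬((R ⊙ (¬¬R ∧ Q)) ⊙ (P ∨ R)) = min(0.000, 0.589) = 0.000

0.000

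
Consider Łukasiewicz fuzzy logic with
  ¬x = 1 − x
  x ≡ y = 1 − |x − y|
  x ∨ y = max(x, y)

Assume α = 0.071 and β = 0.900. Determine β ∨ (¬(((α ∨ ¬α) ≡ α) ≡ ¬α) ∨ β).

0.900

¬α = 1 − 0.071 = 0.929
α ∨ ¬α = max(0.071, 0.929) = 0.929
(α ∨ ¬α) ≡ α = 1 − |0.929 − 0.071| = 1 − 0.858 = 0.142
((α ∨ ¬α) ≡ α) ≡ ¬α = 1 − |0.142 − 0.929| = 1 − 0.787 = 0.213
¬(((α ∨ ¬α) ≡ α) ≡ ¬α) = 1 − 0.213 = 0.787
¬(((α ∨ ¬α) ≡ α) ≡ ¬α) ∨ β = max(0.787, 0.900) = 0.900
β ∨ (¬(((α ∨ ¬α) ≡ α) ≡ ¬α) ∨ β) = max(0.900, 0.900) = 0.900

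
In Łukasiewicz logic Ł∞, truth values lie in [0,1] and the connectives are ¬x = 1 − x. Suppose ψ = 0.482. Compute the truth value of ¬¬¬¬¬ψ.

0.518

¬ψ = 1 − 0.482 = 0.518
¬¬ψ = 1 − 0.518 = 0.482
¬¬¬ψ = 1 − 0.482 = 0.518
¬¬¬¬ψ = 1 − 0.518 = 0.482
¬¬¬¬¬ψ = 1 − 0.482 = 0.518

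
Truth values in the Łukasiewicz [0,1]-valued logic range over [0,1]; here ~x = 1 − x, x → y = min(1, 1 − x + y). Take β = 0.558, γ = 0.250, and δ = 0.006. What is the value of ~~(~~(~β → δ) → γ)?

0.686

~β = 1 − 0.558 = 0.442
~β → δ = min(1, 1 − 0.442 + 0.006) = min(1, 0.564) = 0.564
~(~β → δ) = 1 − 0.564 = 0.436
~~(~β → δ) = 1 − 0.436 = 0.564
~~(~β → δ) → γ = min(1, 1 − 0.564 + 0.250) = min(1, 0.686) = 0.686
~(~~(~β → δ) → γ) = 1 − 0.686 = 0.314
~~(~~(~β → δ) → γ) = 1 − 0.314 = 0.686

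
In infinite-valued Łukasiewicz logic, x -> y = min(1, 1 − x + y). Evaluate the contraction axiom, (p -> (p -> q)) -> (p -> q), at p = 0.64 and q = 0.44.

p -> q = min(1, 1 − 0.64 + 0.44) = min(1, 0.80) = 0.80
p -> (p -> q) = min(1, 1 − 0.64 + 0.80) = min(1, 1.16) = 1.00
(p -> (p -> q)) -> (p -> q) = min(1, 1 − 1.00 + 0.80) = min(1, 0.80) = 0.80
(The value 0.80 < 1 shows this instance is not satisfied; fails in Ł∞ (the t-norm is not idempotent).)

0.80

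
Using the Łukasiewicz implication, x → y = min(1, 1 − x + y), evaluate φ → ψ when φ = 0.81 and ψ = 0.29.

φ → ψ = min(1, 1 − 0.81 + 0.29) = min(1, 0.48) = 0.48
For comparison, the Gödel implication (1 if x ≤ y else y) would give 0.29.

0.48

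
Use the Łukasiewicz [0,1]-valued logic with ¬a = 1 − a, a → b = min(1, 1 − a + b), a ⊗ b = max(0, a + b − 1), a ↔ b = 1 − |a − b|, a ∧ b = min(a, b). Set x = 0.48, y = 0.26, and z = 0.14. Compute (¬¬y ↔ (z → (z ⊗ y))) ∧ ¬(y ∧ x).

0.40

¬y = 1 − 0.26 = 0.74
¬¬y = 1 − 0.74 = 0.26
z ⊗ y = max(0, 0.14 + 0.26 − 1) = max(0, -0.60) = 0.00
z → (z ⊗ y) = min(1, 1 − 0.14 + 0.00) = min(1, 0.86) = 0.86
¬¬y ↔ (z → (z ⊗ y)) = 1 − |0.26 − 0.86| = 1 − 0.60 = 0.40
y ∧ x = min(0.26, 0.48) = 0.26
¬(y ∧ x) = 1 − 0.26 = 0.74
(¬¬y ↔ (z → (z ⊗ y))) ∧ ¬(y ∧ x) = min(0.40, 0.74) = 0.40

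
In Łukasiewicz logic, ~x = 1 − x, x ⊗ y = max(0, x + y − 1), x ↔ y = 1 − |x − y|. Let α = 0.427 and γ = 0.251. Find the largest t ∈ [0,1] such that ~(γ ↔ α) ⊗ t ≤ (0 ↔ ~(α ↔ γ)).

γ ↔ α = 1 − |0.251 − 0.427| = 1 − 0.176 = 0.824
~(γ ↔ α) = 1 − 0.824 = 0.176
So the left factor is ~(γ ↔ α) = 0.176.
α ↔ γ = 1 − |0.427 − 0.251| = 1 − 0.176 = 0.824
~(α ↔ γ) = 1 − 0.824 = 0.176
0 ↔ ~(α ↔ γ) = 1 − |0.000 − 0.176| = 1 − 0.176 = 0.824
So the right-hand bound is 0 ↔ ~(α ↔ γ) = 0.824.
The residuum of the Łukasiewicz t-norm gives the supremum: min(1, 1 − 0.176 + 0.824).
1 − 0.176 + 0.824 = 1.648, so t = min(1, 1.648) = 1.000.
Check: 0.176 ⊗ 1.000 = max(0, 0.176) = 0.176 ≤ 0.824.

1.000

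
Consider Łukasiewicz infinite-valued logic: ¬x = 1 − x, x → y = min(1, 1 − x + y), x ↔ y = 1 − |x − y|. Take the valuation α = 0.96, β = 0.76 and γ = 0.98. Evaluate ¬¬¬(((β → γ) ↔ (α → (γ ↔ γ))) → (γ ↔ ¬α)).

0.94

β → γ = min(1, 1 − 0.76 + 0.98) = min(1, 1.22) = 1.00
γ ↔ γ = 1 − |0.98 − 0.98| = 1 − 0.00 = 1.00
α → (γ ↔ γ) = min(1, 1 − 0.96 + 1.00) = min(1, 1.04) = 1.00
(β → γ) ↔ (α → (γ ↔ γ)) = 1 − |1.00 − 1.00| = 1 − 0.00 = 1.00
¬α = 1 − 0.96 = 0.04
γ ↔ ¬α = 1 − |0.98 − 0.04| = 1 − 0.94 = 0.06
((β → γ) ↔ (α → (γ ↔ γ))) → (γ ↔ ¬α) = min(1, 1 − 1.00 + 0.06) = min(1, 0.06) = 0.06
¬(((β → γ) ↔ (α → (γ ↔ γ))) → (γ ↔ ¬α)) = 1 − 0.06 = 0.94
¬¬(((β → γ) ↔ (α → (γ ↔ γ))) → (γ ↔ ¬α)) = 1 − 0.94 = 0.06
¬¬¬(((β → γ) ↔ (α → (γ ↔ γ))) → (γ ↔ ¬α)) = 1 − 0.06 = 0.94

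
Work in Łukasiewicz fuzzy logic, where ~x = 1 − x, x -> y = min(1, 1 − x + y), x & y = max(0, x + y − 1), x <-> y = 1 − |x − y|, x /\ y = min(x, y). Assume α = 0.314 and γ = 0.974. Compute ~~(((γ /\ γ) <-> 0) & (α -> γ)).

0.026

γ /\ γ = min(0.974, 0.974) = 0.974
(γ /\ γ) <-> 0 = 1 − |0.974 − 0.000| = 1 − 0.974 = 0.026
α -> γ = min(1, 1 − 0.314 + 0.974) = min(1, 1.660) = 1.000
((γ /\ γ) <-> 0) & (α -> γ) = max(0, 0.026 + 1.000 − 1) = max(0, 0.026) = 0.026
~(((γ /\ γ) <-> 0) & (α -> γ)) = 1 − 0.026 = 0.974
~~(((γ /\ γ) <-> 0) & (α -> γ)) = 1 − 0.974 = 0.026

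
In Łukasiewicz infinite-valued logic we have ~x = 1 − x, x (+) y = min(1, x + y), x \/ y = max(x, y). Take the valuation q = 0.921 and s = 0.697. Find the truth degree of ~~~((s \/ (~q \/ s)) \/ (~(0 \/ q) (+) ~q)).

~q = 1 − 0.921 = 0.079
~q \/ s = max(0.079, 0.697) = 0.697
s \/ (~q \/ s) = max(0.697, 0.697) = 0.697
0 \/ q = max(0.000, 0.921) = 0.921
~(0 \/ q) = 1 − 0.921 = 0.079
~(0 \/ q) (+) ~q = min(1, 0.079 + 0.079) = min(1, 0.158) = 0.158
(s \/ (~q \/ s)) \/ (~(0 \/ q) (+) ~q) = max(0.697, 0.158) = 0.697
~((s \/ (~q \/ s)) \/ (~(0 \/ q) (+) ~q)) = 1 − 0.697 = 0.303
~~((s \/ (~q \/ s)) \/ (~(0 \/ q) (+) ~q)) = 1 − 0.303 = 0.697
~~~((s \/ (~q \/ s)) \/ (~(0 \/ q) (+) ~q)) = 1 − 0.697 = 0.303

0.303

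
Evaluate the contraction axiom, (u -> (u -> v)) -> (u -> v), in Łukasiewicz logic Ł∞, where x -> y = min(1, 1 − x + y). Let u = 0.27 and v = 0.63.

u -> v = min(1, 1 − 0.27 + 0.63) = min(1, 1.36) = 1.00
u -> (u -> v) = min(1, 1 − 0.27 + 1.00) = min(1, 1.73) = 1.00
(u -> (u -> v)) -> (u -> v) = min(1, 1 − 1.00 + 1.00) = min(1, 1.00) = 1.00

1.00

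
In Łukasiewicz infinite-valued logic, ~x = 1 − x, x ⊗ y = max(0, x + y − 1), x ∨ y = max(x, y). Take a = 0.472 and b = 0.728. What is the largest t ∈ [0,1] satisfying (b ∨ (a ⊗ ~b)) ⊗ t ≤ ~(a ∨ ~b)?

~b = 1 − 0.728 = 0.272
a ⊗ ~b = max(0, 0.472 + 0.272 − 1) = max(0, -0.256) = 0.000
b ∨ (a ⊗ ~b) = max(0.728, 0.000) = 0.728
So the left factor is b ∨ (a ⊗ ~b) = 0.728.
a ∨ ~b = max(0.472, 0.272) = 0.472
~(a ∨ ~b) = 1 − 0.472 = 0.528
So the right-hand bound is ~(a ∨ ~b) = 0.528.
The residuum of the Łukasiewicz t-norm gives the supremum: min(1, 1 − 0.728 + 0.528).
1 − 0.728 + 0.528 = 0.800, so t = min(1, 0.800) = 0.800.
Check: 0.728 ⊗ 0.800 = max(0, 0.528) = 0.528 ≤ 0.528.

0.800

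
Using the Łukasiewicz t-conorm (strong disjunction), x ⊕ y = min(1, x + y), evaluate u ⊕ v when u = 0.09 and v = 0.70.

u ⊕ v = min(1, 0.09 + 0.70) = min(1, 0.79) = 0.79
For comparison, the Gödel t-conorm max(x, y) would give 0.70.

0.79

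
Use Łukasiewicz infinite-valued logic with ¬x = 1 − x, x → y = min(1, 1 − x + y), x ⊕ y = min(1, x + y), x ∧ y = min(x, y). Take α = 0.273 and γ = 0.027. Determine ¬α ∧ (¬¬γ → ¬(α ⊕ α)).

0.727

¬α = 1 − 0.273 = 0.727
¬γ = 1 − 0.027 = 0.973
¬¬γ = 1 − 0.973 = 0.027
α ⊕ α = min(1, 0.273 + 0.273) = min(1, 0.546) = 0.546
¬(α ⊕ α) = 1 − 0.546 = 0.454
¬¬γ → ¬(α ⊕ α) = min(1, 1 − 0.027 + 0.454) = min(1, 1.427) = 1.000
¬α ∧ (¬¬γ → ¬(α ⊕ α)) = min(0.727, 1.000) = 0.727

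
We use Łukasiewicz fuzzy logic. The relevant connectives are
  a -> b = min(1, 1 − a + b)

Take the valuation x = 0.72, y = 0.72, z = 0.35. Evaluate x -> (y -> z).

y -> z = min(1, 1 − 0.72 + 0.35) = min(1, 0.63) = 0.63
x -> (y -> z) = min(1, 1 − 0.72 + 0.63) = min(1, 0.91) = 0.91

0.91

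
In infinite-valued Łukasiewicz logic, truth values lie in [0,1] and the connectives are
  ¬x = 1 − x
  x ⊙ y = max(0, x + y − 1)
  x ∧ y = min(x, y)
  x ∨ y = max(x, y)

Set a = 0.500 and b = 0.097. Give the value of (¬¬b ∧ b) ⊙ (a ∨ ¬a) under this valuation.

0.000

¬b = 1 − 0.097 = 0.903
¬¬b = 1 − 0.903 = 0.097
¬¬b ∧ b = min(0.097, 0.097) = 0.097
¬a = 1 − 0.500 = 0.500
a ∨ ¬a = max(0.500, 0.500) = 0.500
(¬¬b ∧ b) ⊙ (a ∨ ¬a) = max(0, 0.097 + 0.500 − 1) = max(0, -0.403) = 0.000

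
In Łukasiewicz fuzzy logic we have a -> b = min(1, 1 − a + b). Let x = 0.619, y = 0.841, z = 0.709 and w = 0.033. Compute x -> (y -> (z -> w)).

z -> w = min(1, 1 − 0.709 + 0.033) = min(1, 0.324) = 0.324
y -> (z -> w) = min(1, 1 − 0.841 + 0.324) = min(1, 0.483) = 0.483
x -> (y -> (z -> w)) = min(1, 1 − 0.619 + 0.483) = min(1, 0.864) = 0.864

0.864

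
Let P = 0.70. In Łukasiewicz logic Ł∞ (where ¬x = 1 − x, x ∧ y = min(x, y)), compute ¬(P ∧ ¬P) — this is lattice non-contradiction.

0.70

¬P = 1 − 0.70 = 0.30
P ∧ ¬P = min(0.70, 0.30) = 0.30
¬(P ∧ ¬P) = 1 − 0.30 = 0.70
(The value 0.70 < 1 shows this instance is not satisfied; not a Ł∞-tautology — its value is 1 − min(a, 1−a).)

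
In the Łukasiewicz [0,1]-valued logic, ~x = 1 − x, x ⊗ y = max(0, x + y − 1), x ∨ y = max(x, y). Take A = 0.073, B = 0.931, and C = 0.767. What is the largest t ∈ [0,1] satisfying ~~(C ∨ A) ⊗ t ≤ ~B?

0.302

C ∨ A = max(0.767, 0.073) = 0.767
~(C ∨ A) = 1 − 0.767 = 0.233
~~(C ∨ A) = 1 − 0.233 = 0.767
So the left factor is ~~(C ∨ A) = 0.767.
~B = 1 − 0.931 = 0.069
So the right-hand bound is ~B = 0.069.
The residuum of the Łukasiewicz t-norm gives the supremum: min(1, 1 − 0.767 + 0.069).
1 − 0.767 + 0.069 = 0.302, so t = min(1, 0.302) = 0.302.
Check: 0.767 ⊗ 0.302 = max(0, 0.069) = 0.069 ≤ 0.069.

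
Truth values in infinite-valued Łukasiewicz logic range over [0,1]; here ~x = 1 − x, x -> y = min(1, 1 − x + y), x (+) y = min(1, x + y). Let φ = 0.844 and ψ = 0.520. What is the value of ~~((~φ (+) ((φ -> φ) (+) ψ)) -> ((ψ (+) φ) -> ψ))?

~φ = 1 − 0.844 = 0.156
φ -> φ = min(1, 1 − 0.844 + 0.844) = min(1, 1.000) = 1.000
(φ -> φ) (+) ψ = min(1, 1.000 + 0.520) = min(1, 1.520) = 1.000
~φ (+) ((φ -> φ) (+) ψ) = min(1, 0.156 + 1.000) = min(1, 1.156) = 1.000
ψ (+) φ = min(1, 0.520 + 0.844) = min(1, 1.364) = 1.000
(ψ (+) φ) -> ψ = min(1, 1 − 1.000 + 0.520) = min(1, 0.520) = 0.520
(~φ (+) ((φ -> φ) (+) ψ)) -> ((ψ (+) φ) -> ψ) = min(1, 1 − 1.000 + 0.520) = min(1, 0.520) = 0.520
~((~φ (+) ((φ -> φ) (+) ψ)) -> ((ψ (+) φ) -> ψ)) = 1 − 0.520 = 0.480
~~((~φ (+) ((φ -> φ) (+) ψ)) -> ((ψ (+) φ) -> ψ)) = 1 − 0.480 = 0.520

0.520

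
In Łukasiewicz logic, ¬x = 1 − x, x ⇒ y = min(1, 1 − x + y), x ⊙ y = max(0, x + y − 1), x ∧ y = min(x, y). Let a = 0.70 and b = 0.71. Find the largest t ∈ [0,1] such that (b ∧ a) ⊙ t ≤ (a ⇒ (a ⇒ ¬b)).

b ∧ a = min(0.71, 0.70) = 0.70
So the left factor is b ∧ a = 0.70.
¬b = 1 − 0.71 = 0.29
a ⇒ ¬b = min(1, 1 − 0.70 + 0.29) = min(1, 0.59) = 0.59
a ⇒ (a ⇒ ¬b) = min(1, 1 − 0.70 + 0.59) = min(1, 0.89) = 0.89
So the right-hand bound is a ⇒ (a ⇒ ¬b) = 0.89.
The residuum of the Łukasiewicz t-norm gives the supremum: min(1, 1 − 0.70 + 0.89).
1 − 0.70 + 0.89 = 1.19, so t = min(1, 1.19) = 1.00.
Check: 0.70 ⊙ 1.00 = max(0, 0.70) = 0.70 ≤ 0.89.

1.00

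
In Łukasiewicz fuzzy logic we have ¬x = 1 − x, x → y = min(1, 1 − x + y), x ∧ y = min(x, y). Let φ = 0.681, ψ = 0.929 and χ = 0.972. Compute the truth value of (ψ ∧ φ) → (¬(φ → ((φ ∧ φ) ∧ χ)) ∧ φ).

0.319

ψ ∧ φ = min(0.929, 0.681) = 0.681
φ ∧ φ = min(0.681, 0.681) = 0.681
(φ ∧ φ) ∧ χ = min(0.681, 0.972) = 0.681
φ → ((φ ∧ φ) ∧ χ) = min(1, 1 − 0.681 + 0.681) = min(1, 1.000) = 1.000
¬(φ → ((φ ∧ φ) ∧ χ)) = 1 − 1.000 = 0.000
¬(φ → ((φ ∧ φ) ∧ χ)) ∧ φ = min(0.000, 0.681) = 0.000
(ψ ∧ φ) → (¬(φ → ((φ ∧ φ) ∧ χ)) ∧ φ) = min(1, 1 − 0.681 + 0.000) = min(1, 0.319) = 0.319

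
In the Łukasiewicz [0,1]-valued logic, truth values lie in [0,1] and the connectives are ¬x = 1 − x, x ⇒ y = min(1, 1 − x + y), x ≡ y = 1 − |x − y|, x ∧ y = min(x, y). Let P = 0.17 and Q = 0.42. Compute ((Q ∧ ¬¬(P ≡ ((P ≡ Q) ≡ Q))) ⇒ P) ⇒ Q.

0.67

P ≡ Q = 1 − |0.17 − 0.42| = 1 − 0.25 = 0.75
(P ≡ Q) ≡ Q = 1 − |0.75 − 0.42| = 1 − 0.33 = 0.67
P ≡ ((P ≡ Q) ≡ Q) = 1 − |0.17 − 0.67| = 1 − 0.50 = 0.50
¬(P ≡ ((P ≡ Q) ≡ Q)) = 1 − 0.50 = 0.50
¬¬(P ≡ ((P ≡ Q) ≡ Q)) = 1 − 0.50 = 0.50
Q ∧ ¬¬(P ≡ ((P ≡ Q) ≡ Q)) = min(0.42, 0.50) = 0.42
(Q ∧ ¬¬(P ≡ ((P ≡ Q) ≡ Q))) ⇒ P = min(1, 1 − 0.42 + 0.17) = min(1, 0.75) = 0.75
((Q ∧ ¬¬(P ≡ ((P ≡ Q) ≡ Q))) ⇒ P) ⇒ Q = min(1, 1 − 0.75 + 0.42) = min(1, 0.67) = 0.67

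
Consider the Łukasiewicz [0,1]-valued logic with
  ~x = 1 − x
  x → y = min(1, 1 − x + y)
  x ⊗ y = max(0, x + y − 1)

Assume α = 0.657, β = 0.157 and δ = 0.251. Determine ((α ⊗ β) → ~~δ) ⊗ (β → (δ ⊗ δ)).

0.843

α ⊗ β = max(0, 0.657 + 0.157 − 1) = max(0, -0.186) = 0.000
~δ = 1 − 0.251 = 0.749
~~δ = 1 − 0.749 = 0.251
(α ⊗ β) → ~~δ = min(1, 1 − 0.000 + 0.251) = min(1, 1.251) = 1.000
δ ⊗ δ = max(0, 0.251 + 0.251 − 1) = max(0, -0.498) = 0.000
β → (δ ⊗ δ) = min(1, 1 − 0.157 + 0.000) = min(1, 0.843) = 0.843
((α ⊗ β) → ~~δ) ⊗ (β → (δ ⊗ δ)) = max(0, 1.000 + 0.843 − 1) = max(0, 0.843) = 0.843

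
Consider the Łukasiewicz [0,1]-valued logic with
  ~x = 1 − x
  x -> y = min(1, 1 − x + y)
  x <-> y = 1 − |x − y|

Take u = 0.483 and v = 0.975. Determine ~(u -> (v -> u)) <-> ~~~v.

0.975

v -> u = min(1, 1 − 0.975 + 0.483) = min(1, 0.508) = 0.508
u -> (v -> u) = min(1, 1 − 0.483 + 0.508) = min(1, 1.025) = 1.000
~(u -> (v -> u)) = 1 − 1.000 = 0.000
~v = 1 − 0.975 = 0.025
~~v = 1 − 0.025 = 0.975
~~~v = 1 − 0.975 = 0.025
~(u -> (v -> u)) <-> ~~~v = 1 − |0.000 − 0.025| = 1 − 0.025 = 0.975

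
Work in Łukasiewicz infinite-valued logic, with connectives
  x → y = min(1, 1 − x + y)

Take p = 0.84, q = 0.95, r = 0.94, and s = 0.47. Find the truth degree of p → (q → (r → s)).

r → s = min(1, 1 − 0.94 + 0.47) = min(1, 0.53) = 0.53
q → (r → s) = min(1, 1 − 0.95 + 0.53) = min(1, 0.58) = 0.58
p → (q → (r → s)) = min(1, 1 − 0.84 + 0.58) = min(1, 0.74) = 0.74

0.74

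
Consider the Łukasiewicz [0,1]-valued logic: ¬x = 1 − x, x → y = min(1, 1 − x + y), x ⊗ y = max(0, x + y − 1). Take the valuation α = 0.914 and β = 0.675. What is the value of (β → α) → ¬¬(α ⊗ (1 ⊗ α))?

0.828

β → α = min(1, 1 − 0.675 + 0.914) = min(1, 1.239) = 1.000
1 ⊗ α = max(0, 1.000 + 0.914 − 1) = max(0, 0.914) = 0.914
α ⊗ (1 ⊗ α) = max(0, 0.914 + 0.914 − 1) = max(0, 0.828) = 0.828
¬(α ⊗ (1 ⊗ α)) = 1 − 0.828 = 0.172
¬¬(α ⊗ (1 ⊗ α)) = 1 − 0.172 = 0.828
(β → α) → ¬¬(α ⊗ (1 ⊗ α)) = min(1, 1 − 1.000 + 0.828) = min(1, 0.828) = 0.828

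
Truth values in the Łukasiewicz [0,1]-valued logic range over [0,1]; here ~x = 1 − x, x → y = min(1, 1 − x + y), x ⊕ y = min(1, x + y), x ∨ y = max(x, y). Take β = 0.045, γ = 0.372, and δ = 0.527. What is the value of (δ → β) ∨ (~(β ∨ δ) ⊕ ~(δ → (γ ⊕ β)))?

0.583

δ → β = min(1, 1 − 0.527 + 0.045) = min(1, 0.518) = 0.518
β ∨ δ = max(0.045, 0.527) = 0.527
~(β ∨ δ) = 1 − 0.527 = 0.473
γ ⊕ β = min(1, 0.372 + 0.045) = min(1, 0.417) = 0.417
δ → (γ ⊕ β) = min(1, 1 − 0.527 + 0.417) = min(1, 0.890) = 0.890
~(δ → (γ ⊕ β)) = 1 − 0.890 = 0.110
~(β ∨ δ) ⊕ ~(δ → (γ ⊕ β)) = min(1, 0.473 + 0.110) = min(1, 0.583) = 0.583
(δ → β) ∨ (~(β ∨ δ) ⊕ ~(δ → (γ ⊕ β))) = max(0.518, 0.583) = 0.583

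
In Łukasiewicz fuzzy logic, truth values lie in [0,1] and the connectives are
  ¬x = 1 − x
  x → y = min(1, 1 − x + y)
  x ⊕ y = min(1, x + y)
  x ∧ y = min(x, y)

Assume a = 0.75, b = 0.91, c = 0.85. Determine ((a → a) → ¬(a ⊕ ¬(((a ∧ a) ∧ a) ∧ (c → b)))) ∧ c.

a → a = min(1, 1 − 0.75 + 0.75) = min(1, 1.00) = 1.00
a ∧ a = min(0.75, 0.75) = 0.75
(a ∧ a) ∧ a = min(0.75, 0.75) = 0.75
c → b = min(1, 1 − 0.85 + 0.91) = min(1, 1.06) = 1.00
((a ∧ a) ∧ a) ∧ (c → b) = min(0.75, 1.00) = 0.75
¬(((a ∧ a) ∧ a) ∧ (c → b)) = 1 − 0.75 = 0.25
a ⊕ ¬(((a ∧ a) ∧ a) ∧ (c → b)) = min(1, 0.75 + 0.25) = min(1, 1.00) = 1.00
¬(a ⊕ ¬(((a ∧ a) ∧ a) ∧ (c → b))) = 1 − 1.00 = 0.00
(a → a) → ¬(a ⊕ ¬(((a ∧ a) ∧ a) ∧ (c → b))) = min(1, 1 − 1.00 + 0.00) = min(1, 0.00) = 0.00
((a → a) → ¬(a ⊕ ¬(((a ∧ a) ∧ a) ∧ (c → b)))) ∧ c = min(0.00, 0.85) = 0.00

0.00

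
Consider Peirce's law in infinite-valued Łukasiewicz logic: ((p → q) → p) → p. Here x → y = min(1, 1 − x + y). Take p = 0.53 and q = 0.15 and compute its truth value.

p → q = min(1, 1 − 0.53 + 0.15) = min(1, 0.62) = 0.62
(p → q) → p = min(1, 1 − 0.62 + 0.53) = min(1, 0.91) = 0.91
((p → q) → p) → p = min(1, 1 − 0.91 + 0.53) = min(1, 0.62) = 0.62
(The value 0.62 < 1 shows this instance is not satisfied; not a Ł∞-tautology in general.)

0.62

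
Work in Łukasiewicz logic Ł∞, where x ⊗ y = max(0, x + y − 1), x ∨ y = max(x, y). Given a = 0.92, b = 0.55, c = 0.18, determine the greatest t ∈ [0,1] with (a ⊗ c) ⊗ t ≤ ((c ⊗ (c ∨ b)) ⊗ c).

0.90

a ⊗ c = max(0, 0.92 + 0.18 − 1) = max(0, 0.10) = 0.10
So the left factor is a ⊗ c = 0.10.
c ∨ b = max(0.18, 0.55) = 0.55
c ⊗ (c ∨ b) = max(0, 0.18 + 0.55 − 1) = max(0, -0.27) = 0.00
(c ⊗ (c ∨ b)) ⊗ c = max(0, 0.00 + 0.18 − 1) = max(0, -0.82) = 0.00
So the right-hand bound is (c ⊗ (c ∨ b)) ⊗ c = 0.00.
The residuum of the Łukasiewicz t-norm gives the supremum: min(1, 1 − 0.10 + 0.00).
1 − 0.10 + 0.00 = 0.90, so t = min(1, 0.90) = 0.90.
Check: 0.10 ⊗ 0.90 = max(0, 0.00) = 0.00 ≤ 0.00.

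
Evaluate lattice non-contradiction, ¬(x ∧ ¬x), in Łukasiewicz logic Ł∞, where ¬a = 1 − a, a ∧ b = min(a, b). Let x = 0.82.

0.82

¬x = 1 − 0.82 = 0.18
x ∧ ¬x = min(0.82, 0.18) = 0.18
¬(x ∧ ¬x) = 1 − 0.18 = 0.82
(The value 0.82 < 1 shows this instance is not satisfied; not a Ł∞-tautology — its value is 1 − min(a, 1−a).)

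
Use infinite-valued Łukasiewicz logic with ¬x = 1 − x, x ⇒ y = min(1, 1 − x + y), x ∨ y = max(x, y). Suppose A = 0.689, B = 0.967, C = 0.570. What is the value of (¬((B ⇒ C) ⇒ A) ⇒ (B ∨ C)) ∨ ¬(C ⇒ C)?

B ⇒ C = min(1, 1 − 0.967 + 0.570) = min(1, 0.603) = 0.603
(B ⇒ C) ⇒ A = min(1, 1 − 0.603 + 0.689) = min(1, 1.086) = 1.000
¬((B ⇒ C) ⇒ A) = 1 − 1.000 = 0.000
B ∨ C = max(0.967, 0.570) = 0.967
¬((B ⇒ C) ⇒ A) ⇒ (B ∨ C) = min(1, 1 − 0.000 + 0.967) = min(1, 1.967) = 1.000
C ⇒ C = min(1, 1 − 0.570 + 0.570) = min(1, 1.000) = 1.000
¬(C ⇒ C) = 1 − 1.000 = 0.000
(¬((B ⇒ C) ⇒ A) ⇒ (B ∨ C)) ∨ ¬(C ⇒ C) = max(1.000, 0.000) = 1.000

1.000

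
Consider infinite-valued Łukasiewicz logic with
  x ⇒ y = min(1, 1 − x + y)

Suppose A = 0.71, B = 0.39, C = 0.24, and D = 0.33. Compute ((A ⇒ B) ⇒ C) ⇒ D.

A ⇒ B = min(1, 1 − 0.71 + 0.39) = min(1, 0.68) = 0.68
(A ⇒ B) ⇒ C = min(1, 1 − 0.68 + 0.24) = min(1, 0.56) = 0.56
((A ⇒ B) ⇒ C) ⇒ D = min(1, 1 − 0.56 + 0.33) = min(1, 0.77) = 0.77

0.77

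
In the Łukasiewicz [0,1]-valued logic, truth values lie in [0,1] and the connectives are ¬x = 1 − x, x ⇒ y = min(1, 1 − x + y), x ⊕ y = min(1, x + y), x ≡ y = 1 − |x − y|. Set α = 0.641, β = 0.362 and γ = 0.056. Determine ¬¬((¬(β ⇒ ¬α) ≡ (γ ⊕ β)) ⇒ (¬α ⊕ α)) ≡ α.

¬α = 1 − 0.641 = 0.359
β ⇒ ¬α = min(1, 1 − 0.362 + 0.359) = min(1, 0.997) = 0.997
¬(β ⇒ ¬α) = 1 − 0.997 = 0.003
γ ⊕ β = min(1, 0.056 + 0.362) = min(1, 0.418) = 0.418
¬(β ⇒ ¬α) ≡ (γ ⊕ β) = 1 − |0.003 − 0.418| = 1 − 0.415 = 0.585
¬α ⊕ α = min(1, 0.359 + 0.641) = min(1, 1.000) = 1.000
(¬(β ⇒ ¬α) ≡ (γ ⊕ β)) ⇒ (¬α ⊕ α) = min(1, 1 − 0.585 + 1.000) = min(1, 1.415) = 1.000
¬((¬(β ⇒ ¬α) ≡ (γ ⊕ β)) ⇒ (¬α ⊕ α)) = 1 − 1.000 = 0.000
¬¬((¬(β ⇒ ¬α) ≡ (γ ⊕ β)) ⇒ (¬α ⊕ α)) = 1 − 0.000 = 1.000
¬¬((¬(β ⇒ ¬α) ≡ (γ ⊕ β)) ⇒ (¬α ⊕ α)) ≡ α = 1 − |1.000 − 0.641| = 1 − 0.359 = 0.641

0.641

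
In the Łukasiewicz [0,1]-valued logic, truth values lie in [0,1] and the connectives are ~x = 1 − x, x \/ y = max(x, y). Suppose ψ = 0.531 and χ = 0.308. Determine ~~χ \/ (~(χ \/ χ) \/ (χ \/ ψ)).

~χ = 1 − 0.308 = 0.692
~~χ = 1 − 0.692 = 0.308
χ \/ χ = max(0.308, 0.308) = 0.308
~(χ \/ χ) = 1 − 0.308 = 0.692
χ \/ ψ = max(0.308, 0.531) = 0.531
~(χ \/ χ) \/ (χ \/ ψ) = max(0.692, 0.531) = 0.692
~~χ \/ (~(χ \/ χ) \/ (χ \/ ψ)) = max(0.308, 0.692) = 0.692

0.692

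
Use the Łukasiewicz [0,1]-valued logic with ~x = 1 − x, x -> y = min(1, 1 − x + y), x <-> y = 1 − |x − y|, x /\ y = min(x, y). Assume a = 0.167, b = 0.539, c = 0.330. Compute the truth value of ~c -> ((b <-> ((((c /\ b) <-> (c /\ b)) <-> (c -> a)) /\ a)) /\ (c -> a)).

~c = 1 − 0.330 = 0.670
c /\ b = min(0.330, 0.539) = 0.330
(c /\ b) <-> (c /\ b) = 1 − |0.330 − 0.330| = 1 − 0.000 = 1.000
c -> a = min(1, 1 − 0.330 + 0.167) = min(1, 0.837) = 0.837
((c /\ b) <-> (c /\ b)) <-> (c -> a) = 1 − |1.000 − 0.837| = 1 − 0.163 = 0.837
(((c /\ b) <-> (c /\ b)) <-> (c -> a)) /\ a = min(0.837, 0.167) = 0.167
b <-> ((((c /\ b) <-> (c /\ b)) <-> (c -> a)) /\ a) = 1 − |0.539 − 0.167| = 1 − 0.372 = 0.628
(b <-> ((((c /\ b) <-> (c /\ b)) <-> (c -> a)) /\ a)) /\ (c -> a) = min(0.628, 0.837) = 0.628
~c -> ((b <-> ((((c /\ b) <-> (c /\ b)) <-> (c -> a)) /\ a)) /\ (c -> a)) = min(1, 1 − 0.670 + 0.628) = min(1, 0.958) = 0.958

0.958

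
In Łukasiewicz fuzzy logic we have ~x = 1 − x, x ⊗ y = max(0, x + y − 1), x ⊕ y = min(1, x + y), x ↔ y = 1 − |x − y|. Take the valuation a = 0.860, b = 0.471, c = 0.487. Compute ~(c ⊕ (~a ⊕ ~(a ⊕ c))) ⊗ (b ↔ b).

0.373

~a = 1 − 0.860 = 0.140
a ⊕ c = min(1, 0.860 + 0.487) = min(1, 1.347) = 1.000
~(a ⊕ c) = 1 − 1.000 = 0.000
~a ⊕ ~(a ⊕ c) = min(1, 0.140 + 0.000) = min(1, 0.140) = 0.140
c ⊕ (~a ⊕ ~(a ⊕ c)) = min(1, 0.487 + 0.140) = min(1, 0.627) = 0.627
~(c ⊕ (~a ⊕ ~(a ⊕ c))) = 1 − 0.627 = 0.373
b ↔ b = 1 − |0.471 − 0.471| = 1 − 0.000 = 1.000
~(c ⊕ (~a ⊕ ~(a ⊕ c))) ⊗ (b ↔ b) = max(0, 0.373 + 1.000 − 1) = max(0, 0.373) = 0.373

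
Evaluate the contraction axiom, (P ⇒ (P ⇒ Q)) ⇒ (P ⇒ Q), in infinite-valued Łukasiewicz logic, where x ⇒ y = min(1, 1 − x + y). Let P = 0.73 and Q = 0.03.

0.73

P ⇒ Q = min(1, 1 − 0.73 + 0.03) = min(1, 0.30) = 0.30
P ⇒ (P ⇒ Q) = min(1, 1 − 0.73 + 0.30) = min(1, 0.57) = 0.57
(P ⇒ (P ⇒ Q)) ⇒ (P ⇒ Q) = min(1, 1 − 0.57 + 0.30) = min(1, 0.73) = 0.73
(The value 0.73 < 1 shows this instance is not satisfied; fails in Ł∞ (the t-norm is not idempotent).)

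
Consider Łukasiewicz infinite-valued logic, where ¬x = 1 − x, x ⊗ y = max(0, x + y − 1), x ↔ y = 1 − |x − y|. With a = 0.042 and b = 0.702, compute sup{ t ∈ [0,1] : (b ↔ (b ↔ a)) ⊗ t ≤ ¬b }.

0.660

b ↔ a = 1 − |0.702 − 0.042| = 1 − 0.660 = 0.340
b ↔ (b ↔ a) = 1 − |0.702 − 0.340| = 1 − 0.362 = 0.638
So the left factor is b ↔ (b ↔ a) = 0.638.
¬b = 1 − 0.702 = 0.298
So the right-hand bound is ¬b = 0.298.
The residuum of the Łukasiewicz t-norm gives the supremum: min(1, 1 − 0.638 + 0.298).
1 − 0.638 + 0.298 = 0.660, so t = min(1, 0.660) = 0.660.
Check: 0.638 ⊗ 0.660 = max(0, 0.298) = 0.298 ≤ 0.298.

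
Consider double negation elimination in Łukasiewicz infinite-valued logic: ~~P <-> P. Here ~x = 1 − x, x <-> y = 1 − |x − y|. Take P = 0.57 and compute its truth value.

~P = 1 − 0.57 = 0.43
~~P = 1 − 0.43 = 0.57
~~P <-> P = 1 − |0.57 − 0.57| = 1 − 0.00 = 1.00
(As expected: always 1 in Ł∞ since negation is involutive.)

1.00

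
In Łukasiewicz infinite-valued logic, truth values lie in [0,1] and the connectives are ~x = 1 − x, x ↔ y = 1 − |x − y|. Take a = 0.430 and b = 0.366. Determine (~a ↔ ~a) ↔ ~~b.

~a = 1 − 0.430 = 0.570
~a ↔ ~a = 1 − |0.570 − 0.570| = 1 − 0.000 = 1.000
~b = 1 − 0.366 = 0.634
~~b = 1 − 0.634 = 0.366
(~a ↔ ~a) ↔ ~~b = 1 − |1.000 − 0.366| = 1 − 0.634 = 0.366

0.366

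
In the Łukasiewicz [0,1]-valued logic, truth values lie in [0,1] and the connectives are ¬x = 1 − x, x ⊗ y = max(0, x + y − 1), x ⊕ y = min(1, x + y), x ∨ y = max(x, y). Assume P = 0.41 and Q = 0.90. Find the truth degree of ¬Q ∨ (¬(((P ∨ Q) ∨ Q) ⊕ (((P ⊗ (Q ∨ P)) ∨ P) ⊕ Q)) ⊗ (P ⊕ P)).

0.10

¬Q = 1 − 0.90 = 0.10
P ∨ Q = max(0.41, 0.90) = 0.90
(P ∨ Q) ∨ Q = max(0.90, 0.90) = 0.90
Q ∨ P = max(0.90, 0.41) = 0.90
P ⊗ (Q ∨ P) = max(0, 0.41 + 0.90 − 1) = max(0, 0.31) = 0.31
(P ⊗ (Q ∨ P)) ∨ P = max(0.31, 0.41) = 0.41
((P ⊗ (Q ∨ P)) ∨ P) ⊕ Q = min(1, 0.41 + 0.90) = min(1, 1.31) = 1.00
((P ∨ Q) ∨ Q) ⊕ (((P ⊗ (Q ∨ P)) ∨ P) ⊕ Q) = min(1, 0.90 + 1.00) = min(1, 1.90) = 1.00
¬(((P ∨ Q) ∨ Q) ⊕ (((P ⊗ (Q ∨ P)) ∨ P) ⊕ Q)) = 1 − 1.00 = 0.00
P ⊕ P = min(1, 0.41 + 0.41) = min(1, 0.82) = 0.82
¬(((P ∨ Q) ∨ Q) ⊕ (((P ⊗ (Q ∨ P)) ∨ P) ⊕ Q)) ⊗ (P ⊕ P) = max(0, 0.00 + 0.82 − 1) = max(0, -0.18) = 0.00
¬Q ∨ (¬(((P ∨ Q) ∨ Q) ⊕ (((P ⊗ (Q ∨ P)) ∨ P) ⊕ Q)) ⊗ (P ⊕ P)) = max(0.10, 0.00) = 0.10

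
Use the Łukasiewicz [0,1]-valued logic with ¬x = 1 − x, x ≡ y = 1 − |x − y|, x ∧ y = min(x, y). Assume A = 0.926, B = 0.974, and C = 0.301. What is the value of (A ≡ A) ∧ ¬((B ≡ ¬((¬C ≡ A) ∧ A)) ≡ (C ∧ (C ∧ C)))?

A ≡ A = 1 − |0.926 − 0.926| = 1 − 0.000 = 1.000
¬C = 1 − 0.301 = 0.699
¬C ≡ A = 1 − |0.699 − 0.926| = 1 − 0.227 = 0.773
(¬C ≡ A) ∧ A = min(0.773, 0.926) = 0.773
¬((¬C ≡ A) ∧ A) = 1 − 0.773 = 0.227
B ≡ ¬((¬C ≡ A) ∧ A) = 1 − |0.974 − 0.227| = 1 − 0.747 = 0.253
C ∧ C = min(0.301, 0.301) = 0.301
C ∧ (C ∧ C) = min(0.301, 0.301) = 0.301
(B ≡ ¬((¬C ≡ A) ∧ A)) ≡ (C ∧ (C ∧ C)) = 1 − |0.253 − 0.301| = 1 − 0.048 = 0.952
¬((B ≡ ¬((¬C ≡ A) ∧ A)) ≡ (C ∧ (C ∧ C))) = 1 − 0.952 = 0.048
(A ≡ A) ∧ ¬((B ≡ ¬((¬C ≡ A) ∧ A)) ≡ (C ∧ (C ∧ C))) = min(1.000, 0.048) = 0.048

0.048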